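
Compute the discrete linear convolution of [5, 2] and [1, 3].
y[0] = 5×1 = 5; y[1] = 5×3 + 2×1 = 17; y[2] = 2×3 = 6

[5, 17, 6]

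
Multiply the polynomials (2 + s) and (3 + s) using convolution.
Ascending coefficients: a = [2, 1], b = [3, 1]. c[0] = 2×3 = 6; c[1] = 2×1 + 1×3 = 5; c[2] = 1×1 = 1. Result coefficients: [6, 5, 1] → 6 + 5s + s^2

6 + 5s + s^2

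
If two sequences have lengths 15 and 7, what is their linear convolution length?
Linear/full convolution length: m + n - 1 = 15 + 7 - 1 = 21

21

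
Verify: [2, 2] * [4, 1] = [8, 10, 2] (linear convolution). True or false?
Recompute linear convolution of [2, 2] and [4, 1]: y[0] = 2×4 = 8; y[1] = 2×1 + 2×4 = 10; y[2] = 2×1 = 2 → [8, 10, 2]. Given [8, 10, 2] matches, so answer: Yes

Yes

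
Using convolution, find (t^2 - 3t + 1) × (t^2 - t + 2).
Ascending coefficients: a = [1, -3, 1], b = [2, -1, 1]. c[0] = 1×2 = 2; c[1] = 1×-1 + -3×2 = -7; c[2] = 1×1 + -3×-1 + 1×2 = 6; c[3] = -3×1 + 1×-1 = -4; c[4] = 1×1 = 1. Result coefficients: [2, -7, 6, -4, 1] → t^4 - 4t^3 + 6t^2 - 7t + 2

t^4 - 4t^3 + 6t^2 - 7t + 2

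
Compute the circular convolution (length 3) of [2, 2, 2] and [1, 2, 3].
Use y[k] = Σ_j s[j]·t[(k-j) mod 3]. y[0] = 2×1 + 2×3 + 2×2 = 12; y[1] = 2×2 + 2×1 + 2×3 = 12; y[2] = 2×3 + 2×2 + 2×1 = 12. Result: [12, 12, 12]

[12, 12, 12]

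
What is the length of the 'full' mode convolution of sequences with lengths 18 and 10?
Linear/full convolution length: m + n - 1 = 18 + 10 - 1 = 27

27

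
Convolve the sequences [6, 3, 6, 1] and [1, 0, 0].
y[0] = 6×1 = 6; y[1] = 6×0 + 3×1 = 3; y[2] = 6×0 + 3×0 + 6×1 = 6; y[3] = 3×0 + 6×0 + 1×1 = 1; y[4] = 6×0 + 1×0 = 0; y[5] = 1×0 = 0

[6, 3, 6, 1, 0, 0]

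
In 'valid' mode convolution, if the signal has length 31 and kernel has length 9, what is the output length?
'Valid' mode counts only positions where the kernel fully overlaps the signal: m - n + 1 = 31 - 9 + 1 = 23

23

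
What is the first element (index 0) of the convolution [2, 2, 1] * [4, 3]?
Use y[k] = Σ_i a[i]·b[k-i] at k=0. y[0] = 2×4 = 8

8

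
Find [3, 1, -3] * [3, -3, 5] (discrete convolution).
y[0] = 3×3 = 9; y[1] = 3×-3 + 1×3 = -6; y[2] = 3×5 + 1×-3 + -3×3 = 3; y[3] = 1×5 + -3×-3 = 14; y[4] = -3×5 = -15

[9, -6, 3, 14, -15]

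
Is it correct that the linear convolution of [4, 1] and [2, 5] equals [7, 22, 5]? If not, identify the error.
Recompute linear convolution of [4, 1] and [2, 5]: y[0] = 4×2 = 8; y[1] = 4×5 + 1×2 = 22; y[2] = 1×5 = 5 → [8, 22, 5]. Compare to given [7, 22, 5]: they differ at index 0: given 7, correct 8, so answer: No

No. Error at index 0: given 7, correct 8.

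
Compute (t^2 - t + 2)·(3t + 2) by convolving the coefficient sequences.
Ascending coefficients: a = [2, -1, 1], b = [2, 3]. c[0] = 2×2 = 4; c[1] = 2×3 + -1×2 = 4; c[2] = -1×3 + 1×2 = -1; c[3] = 1×3 = 3. Result coefficients: [4, 4, -1, 3] → 3t^3 - t^2 + 4t + 4

3t^3 - t^2 + 4t + 4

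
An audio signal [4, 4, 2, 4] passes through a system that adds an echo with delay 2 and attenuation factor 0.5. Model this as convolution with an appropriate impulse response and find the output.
Direct-path + delayed-attenuated-path model → impulse response h = [1, 0, 0.5] (1 at lag 0, 0.5 at lag 2). Output y[n] = x[n] + 0.5·x[n - 2] (with x[n] = 0 outside 0..3): y[0] = 4 + 0.5×0 = 4; y[1] = 4 + 0.5×0 = 4; y[2] = 2 + 0.5×4 = 4.0; y[3] = 4 + 0.5×4 = 6.0; y[4] = 0 + 0.5×2 = 1.0; y[5] = 0 + 0.5×4 = 2.0. So y = [4, 4, 4.0, 6.0, 1.0, 2.0]

[4, 4, 4.0, 6.0, 1.0, 2.0]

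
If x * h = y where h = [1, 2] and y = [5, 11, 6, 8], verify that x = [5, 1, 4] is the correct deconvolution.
Forward-compute [5, 1, 4] * [1, 2]: y[0] = 5×1 = 5; y[1] = 5×2 + 1×1 = 11; y[2] = 1×2 + 4×1 = 6; y[3] = 4×2 = 8 → [5, 11, 6, 8]. Matches given y = [5, 11, 6, 8], so verified.

Verified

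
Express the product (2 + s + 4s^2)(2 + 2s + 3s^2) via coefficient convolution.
Ascending coefficients: a = [2, 1, 4], b = [2, 2, 3]. c[0] = 2×2 = 4; c[1] = 2×2 + 1×2 = 6; c[2] = 2×3 + 1×2 + 4×2 = 16; c[3] = 1×3 + 4×2 = 11; c[4] = 4×3 = 12. Result coefficients: [4, 6, 16, 11, 12] → 4 + 6s + 16s^2 + 11s^3 + 12s^4

4 + 6s + 16s^2 + 11s^3 + 12s^4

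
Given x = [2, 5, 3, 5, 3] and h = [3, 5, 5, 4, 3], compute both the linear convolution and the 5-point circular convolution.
Linear: y_lin[0] = 2×3 = 6; y_lin[1] = 2×5 + 5×3 = 25; y_lin[2] = 2×5 + 5×5 + 3×3 = 44; y_lin[3] = 2×4 + 5×5 + 3×5 + 5×3 = 63; y_lin[4] = 2×3 + 5×4 + 3×5 + 5×5 + 3×3 = 75; y_lin[5] = 5×3 + 3×4 + 5×5 + 3×5 = 67; y_lin[6] = 3×3 + 5×4 + 3×5 = 44; y_lin[7] = 5×3 + 3×4 = 27; y_lin[8] = 3×3 = 9 → [6, 25, 44, 63, 75, 67, 44, 27, 9]. Circular (length 5): y[0] = 2×3 + 5×3 + 3×4 + 5×5 + 3×5 = 73; y[1] = 2×5 + 5×3 + 3×3 + 5×4 + 3×5 = 69; y[2] = 2×5 + 5×5 + 3×3 + 5×3 + 3×4 = 71; y[3] = 2×4 + 5×5 + 3×5 + 5×3 + 3×3 = 72; y[4] = 2×3 + 5×4 + 3×5 + 5×5 + 3×3 = 75 → [73, 69, 71, 72, 75]

Linear: [6, 25, 44, 63, 75, 67, 44, 27, 9], Circular: [73, 69, 71, 72, 75]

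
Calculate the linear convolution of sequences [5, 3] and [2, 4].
y[0] = 5×2 = 10; y[1] = 5×4 + 3×2 = 26; y[2] = 3×4 = 12

[10, 26, 12]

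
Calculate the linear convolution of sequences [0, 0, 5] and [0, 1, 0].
y[0] = 0×0 = 0; y[1] = 0×1 + 0×0 = 0; y[2] = 0×0 + 0×1 + 5×0 = 0; y[3] = 0×0 + 5×1 = 5; y[4] = 5×0 = 0

[0, 0, 0, 5, 0]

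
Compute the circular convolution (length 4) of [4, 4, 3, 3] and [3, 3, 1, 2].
Use y[k] = Σ_j f[j]·g[(k-j) mod 4]. y[0] = 4×3 + 4×2 + 3×1 + 3×3 = 32; y[1] = 4×3 + 4×3 + 3×2 + 3×1 = 33; y[2] = 4×1 + 4×3 + 3×3 + 3×2 = 31; y[3] = 4×2 + 4×1 + 3×3 + 3×3 = 30. Result: [32, 33, 31, 30]

[32, 33, 31, 30]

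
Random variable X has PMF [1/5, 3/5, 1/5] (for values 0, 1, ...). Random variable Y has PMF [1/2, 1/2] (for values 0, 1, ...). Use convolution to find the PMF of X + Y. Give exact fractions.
P(X+Y=k) = Σ_i P(X=i)·P(Y=k-i) — a convolution of [1/5, 3/5, 1/5] and [1/2, 1/2]. P(X+Y=0) = (1/5)×(1/2) = 1/10; P(X+Y=1) = (1/5)×(1/2) + (3/5)×(1/2) = 1/10 + 3/10 = 2/5; P(X+Y=2) = (3/5)×(1/2) + (1/5)×(1/2) = 3/10 + 1/10 = 2/5; P(X+Y=3) = (1/5)×(1/2) = 1/10. PMF: [1/10, 2/5, 2/5, 1/10] (sums to 1 ✓)

[1/10, 2/5, 2/5, 1/10]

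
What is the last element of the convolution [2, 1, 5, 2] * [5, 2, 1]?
Use y[k] = Σ_i a[i]·b[k-i] at k=5. y[5] = 2×1 = 2

2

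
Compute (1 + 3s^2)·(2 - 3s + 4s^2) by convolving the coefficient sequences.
Ascending coefficients: a = [1, 0, 3], b = [2, -3, 4]. c[0] = 1×2 = 2; c[1] = 1×-3 + 0×2 = -3; c[2] = 1×4 + 0×-3 + 3×2 = 10; c[3] = 0×4 + 3×-3 = -9; c[4] = 3×4 = 12. Result coefficients: [2, -3, 10, -9, 12] → 2 - 3s + 10s^2 - 9s^3 + 12s^4

2 - 3s + 10s^2 - 9s^3 + 12s^4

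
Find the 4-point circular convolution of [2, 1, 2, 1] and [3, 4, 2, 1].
Use y[k] = Σ_j f[j]·g[(k-j) mod 4]. y[0] = 2×3 + 1×1 + 2×2 + 1×4 = 15; y[1] = 2×4 + 1×3 + 2×1 + 1×2 = 15; y[2] = 2×2 + 1×4 + 2×3 + 1×1 = 15; y[3] = 2×1 + 1×2 + 2×4 + 1×3 = 15. Result: [15, 15, 15, 15]

[15, 15, 15, 15]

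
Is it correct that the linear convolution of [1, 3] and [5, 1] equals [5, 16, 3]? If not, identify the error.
Recompute linear convolution of [1, 3] and [5, 1]: y[0] = 1×5 = 5; y[1] = 1×1 + 3×5 = 16; y[2] = 3×1 = 3 → [5, 16, 3]. Given [5, 16, 3] matches, so answer: Yes

Yes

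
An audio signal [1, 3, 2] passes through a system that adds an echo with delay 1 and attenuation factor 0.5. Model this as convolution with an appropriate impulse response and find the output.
Direct-path + delayed-attenuated-path model → impulse response h = [1, 0.5] (1 at lag 0, 0.5 at lag 1). Output y[n] = x[n] + 0.5·x[n - 1] (with x[n] = 0 outside 0..2): y[0] = 1 + 0.5×0 = 1; y[1] = 3 + 0.5×1 = 3.5; y[2] = 2 + 0.5×3 = 3.5; y[3] = 0 + 0.5×2 = 1.0. So y = [1, 3.5, 3.5, 1.0]

[1, 3.5, 3.5, 1.0]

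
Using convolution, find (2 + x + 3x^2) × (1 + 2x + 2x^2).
Ascending coefficients: a = [2, 1, 3], b = [1, 2, 2]. c[0] = 2×1 = 2; c[1] = 2×2 + 1×1 = 5; c[2] = 2×2 + 1×2 + 3×1 = 9; c[3] = 1×2 + 3×2 = 8; c[4] = 3×2 = 6. Result coefficients: [2, 5, 9, 8, 6] → 2 + 5x + 9x^2 + 8x^3 + 6x^4

2 + 5x + 9x^2 + 8x^3 + 6x^4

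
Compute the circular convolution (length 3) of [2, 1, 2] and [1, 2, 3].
Use y[k] = Σ_j f[j]·g[(k-j) mod 3]. y[0] = 2×1 + 1×3 + 2×2 = 9; y[1] = 2×2 + 1×1 + 2×3 = 11; y[2] = 2×3 + 1×2 + 2×1 = 10. Result: [9, 11, 10]

[9, 11, 10]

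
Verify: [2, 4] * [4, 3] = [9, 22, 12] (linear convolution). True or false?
Recompute linear convolution of [2, 4] and [4, 3]: y[0] = 2×4 = 8; y[1] = 2×3 + 4×4 = 22; y[2] = 4×3 = 12 → [8, 22, 12]. Compare to given [9, 22, 12]: they differ at index 0: given 9, correct 8, so answer: No

No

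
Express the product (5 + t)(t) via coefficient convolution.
Ascending coefficients: a = [5, 1], b = [0, 1]. c[0] = 5×0 = 0; c[1] = 5×1 + 1×0 = 5; c[2] = 1×1 = 1. Result coefficients: [0, 5, 1] → 5t + t^2

5t + t^2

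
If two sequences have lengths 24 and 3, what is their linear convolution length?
Linear/full convolution length: m + n - 1 = 24 + 3 - 1 = 26

26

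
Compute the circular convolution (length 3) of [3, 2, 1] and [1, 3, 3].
Use y[k] = Σ_j f[j]·g[(k-j) mod 3]. y[0] = 3×1 + 2×3 + 1×3 = 12; y[1] = 3×3 + 2×1 + 1×3 = 14; y[2] = 3×3 + 2×3 + 1×1 = 16. Result: [12, 14, 16]

[12, 14, 16]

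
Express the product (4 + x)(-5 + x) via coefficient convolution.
Ascending coefficients: a = [4, 1], b = [-5, 1]. c[0] = 4×-5 = -20; c[1] = 4×1 + 1×-5 = -1; c[2] = 1×1 = 1. Result coefficients: [-20, -1, 1] → -20 - x + x^2

-20 - x + x^2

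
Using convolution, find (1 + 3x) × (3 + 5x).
Ascending coefficients: a = [1, 3], b = [3, 5]. c[0] = 1×3 = 3; c[1] = 1×5 + 3×3 = 14; c[2] = 3×5 = 15. Result coefficients: [3, 14, 15] → 3 + 14x + 15x^2

3 + 14x + 15x^2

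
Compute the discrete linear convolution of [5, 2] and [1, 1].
y[0] = 5×1 = 5; y[1] = 5×1 + 2×1 = 7; y[2] = 2×1 = 2

[5, 7, 2]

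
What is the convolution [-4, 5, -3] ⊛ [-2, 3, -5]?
y[0] = -4×-2 = 8; y[1] = -4×3 + 5×-2 = -22; y[2] = -4×-5 + 5×3 + -3×-2 = 41; y[3] = 5×-5 + -3×3 = -34; y[4] = -3×-5 = 15

[8, -22, 41, -34, 15]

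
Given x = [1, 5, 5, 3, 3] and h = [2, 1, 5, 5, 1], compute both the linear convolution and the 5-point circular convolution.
Linear: y_lin[0] = 1×2 = 2; y_lin[1] = 1×1 + 5×2 = 11; y_lin[2] = 1×5 + 5×1 + 5×2 = 20; y_lin[3] = 1×5 + 5×5 + 5×1 + 3×2 = 41; y_lin[4] = 1×1 + 5×5 + 5×5 + 3×1 + 3×2 = 60; y_lin[5] = 5×1 + 5×5 + 3×5 + 3×1 = 48; y_lin[6] = 5×1 + 3×5 + 3×5 = 35; y_lin[7] = 3×1 + 3×5 = 18; y_lin[8] = 3×1 = 3 → [2, 11, 20, 41, 60, 48, 35, 18, 3]. Circular (length 5): y[0] = 1×2 + 5×1 + 5×5 + 3×5 + 3×1 = 50; y[1] = 1×1 + 5×2 + 5×1 + 3×5 + 3×5 = 46; y[2] = 1×5 + 5×1 + 5×2 + 3×1 + 3×5 = 38; y[3] = 1×5 + 5×5 + 5×1 + 3×2 + 3×1 = 44; y[4] = 1×1 + 5×5 + 5×5 + 3×1 + 3×2 = 60 → [50, 46, 38, 44, 60]

Linear: [2, 11, 20, 41, 60, 48, 35, 18, 3], Circular: [50, 46, 38, 44, 60]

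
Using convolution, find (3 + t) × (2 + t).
Ascending coefficients: a = [3, 1], b = [2, 1]. c[0] = 3×2 = 6; c[1] = 3×1 + 1×2 = 5; c[2] = 1×1 = 1. Result coefficients: [6, 5, 1] → 6 + 5t + t^2

6 + 5t + t^2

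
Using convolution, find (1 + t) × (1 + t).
Ascending coefficients: a = [1, 1], b = [1, 1]. c[0] = 1×1 = 1; c[1] = 1×1 + 1×1 = 2; c[2] = 1×1 = 1. Result coefficients: [1, 2, 1] → 1 + 2t + t^2

1 + 2t + t^2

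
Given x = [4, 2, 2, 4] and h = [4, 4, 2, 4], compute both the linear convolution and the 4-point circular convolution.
Linear: y_lin[0] = 4×4 = 16; y_lin[1] = 4×4 + 2×4 = 24; y_lin[2] = 4×2 + 2×4 + 2×4 = 24; y_lin[3] = 4×4 + 2×2 + 2×4 + 4×4 = 44; y_lin[4] = 2×4 + 2×2 + 4×4 = 28; y_lin[5] = 2×4 + 4×2 = 16; y_lin[6] = 4×4 = 16 → [16, 24, 24, 44, 28, 16, 16]. Circular (length 4): y[0] = 4×4 + 2×4 + 2×2 + 4×4 = 44; y[1] = 4×4 + 2×4 + 2×4 + 4×2 = 40; y[2] = 4×2 + 2×4 + 2×4 + 4×4 = 40; y[3] = 4×4 + 2×2 + 2×4 + 4×4 = 44 → [44, 40, 40, 44]

Linear: [16, 24, 24, 44, 28, 16, 16], Circular: [44, 40, 40, 44]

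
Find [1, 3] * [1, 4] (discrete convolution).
y[0] = 1×1 = 1; y[1] = 1×4 + 3×1 = 7; y[2] = 3×4 = 12

[1, 7, 12]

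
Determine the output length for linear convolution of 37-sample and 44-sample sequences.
Linear/full convolution length: m + n - 1 = 37 + 44 - 1 = 80

80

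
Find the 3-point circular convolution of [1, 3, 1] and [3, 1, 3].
Use y[k] = Σ_j u[j]·v[(k-j) mod 3]. y[0] = 1×3 + 3×3 + 1×1 = 13; y[1] = 1×1 + 3×3 + 1×3 = 13; y[2] = 1×3 + 3×1 + 1×3 = 9. Result: [13, 13, 9]

[13, 13, 9]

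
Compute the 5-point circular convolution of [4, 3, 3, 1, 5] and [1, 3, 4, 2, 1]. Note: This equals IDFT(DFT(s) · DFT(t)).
Either evaluate y[k] = Σ_j s[j]·t[(k-j) mod 5] directly, or use IDFT(DFT(s) · DFT(t)). y[0] = 4×1 + 3×1 + 3×2 + 1×4 + 5×3 = 32; y[1] = 4×3 + 3×1 + 3×1 + 1×2 + 5×4 = 40; y[2] = 4×4 + 3×3 + 3×1 + 1×1 + 5×2 = 39; y[3] = 4×2 + 3×4 + 3×3 + 1×1 + 5×1 = 35; y[4] = 4×1 + 3×2 + 3×4 + 1×3 + 5×1 = 30. Result: [32, 40, 39, 35, 30]

[32, 40, 39, 35, 30]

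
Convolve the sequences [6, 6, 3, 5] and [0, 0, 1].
y[0] = 6×0 = 0; y[1] = 6×0 + 6×0 = 0; y[2] = 6×1 + 6×0 + 3×0 = 6; y[3] = 6×1 + 3×0 + 5×0 = 6; y[4] = 3×1 + 5×0 = 3; y[5] = 5×1 = 5

[0, 0, 6, 6, 3, 5]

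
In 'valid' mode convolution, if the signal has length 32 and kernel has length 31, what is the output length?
'Valid' mode counts only positions where the kernel fully overlaps the signal: m - n + 1 = 32 - 31 + 1 = 2

2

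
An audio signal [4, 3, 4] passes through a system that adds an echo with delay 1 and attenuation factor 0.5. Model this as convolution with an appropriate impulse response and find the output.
Direct-path + delayed-attenuated-path model → impulse response h = [1, 0.5] (1 at lag 0, 0.5 at lag 1). Output y[n] = x[n] + 0.5·x[n - 1] (with x[n] = 0 outside 0..2): y[0] = 4 + 0.5×0 = 4; y[1] = 3 + 0.5×4 = 5.0; y[2] = 4 + 0.5×3 = 5.5; y[3] = 0 + 0.5×4 = 2.0. So y = [4, 5.0, 5.5, 2.0]

[4, 5.0, 5.5, 2.0]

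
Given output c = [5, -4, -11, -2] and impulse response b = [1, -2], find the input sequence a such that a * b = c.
Deconvolve c=[5, -4, -11, -2] by b=[1, -2]. Since b[0]=1, solve forward: a[0] = c[0] / 1 = 5; a[1] = (c[1] - 5×-2) / 1 = 6; a[2] = (c[2] - 6×-2) / 1 = 1. So a = [5, 6, 1]. Check by forward convolution: c[0] = 5×1 = 5; c[1] = 5×-2 + 6×1 = -4; c[2] = 6×-2 + 1×1 = -11; c[3] = 1×-2 = -2

[5, 6, 1]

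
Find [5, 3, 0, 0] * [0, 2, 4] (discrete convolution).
y[0] = 5×0 = 0; y[1] = 5×2 + 3×0 = 10; y[2] = 5×4 + 3×2 + 0×0 = 26; y[3] = 3×4 + 0×2 + 0×0 = 12; y[4] = 0×4 + 0×2 = 0; y[5] = 0×4 = 0

[0, 10, 26, 12, 0, 0]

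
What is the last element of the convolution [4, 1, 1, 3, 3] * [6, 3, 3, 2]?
Use y[k] = Σ_i a[i]·b[k-i] at k=7. y[7] = 3×2 = 6

6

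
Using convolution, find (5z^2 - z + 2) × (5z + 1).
Ascending coefficients: a = [2, -1, 5], b = [1, 5]. c[0] = 2×1 = 2; c[1] = 2×5 + -1×1 = 9; c[2] = -1×5 + 5×1 = 0; c[3] = 5×5 = 25. Result coefficients: [2, 9, 0, 25] → 25z^3 + 9z + 2

25z^3 + 9z + 2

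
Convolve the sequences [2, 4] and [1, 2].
y[0] = 2×1 = 2; y[1] = 2×2 + 4×1 = 8; y[2] = 4×2 = 8

[2, 8, 8]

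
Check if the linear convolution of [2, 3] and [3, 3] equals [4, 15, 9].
Recompute linear convolution of [2, 3] and [3, 3]: y[0] = 2×3 = 6; y[1] = 2×3 + 3×3 = 15; y[2] = 3×3 = 9 → [6, 15, 9]. Compare to given [4, 15, 9]: they differ at index 0: given 4, correct 6, so answer: No

No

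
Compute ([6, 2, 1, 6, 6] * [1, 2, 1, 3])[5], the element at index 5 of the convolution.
Use y[k] = Σ_i a[i]·b[k-i] at k=5. y[5] = 1×3 + 6×1 + 6×2 = 21

21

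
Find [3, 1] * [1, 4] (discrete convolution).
y[0] = 3×1 = 3; y[1] = 3×4 + 1×1 = 13; y[2] = 1×4 = 4

[3, 13, 4]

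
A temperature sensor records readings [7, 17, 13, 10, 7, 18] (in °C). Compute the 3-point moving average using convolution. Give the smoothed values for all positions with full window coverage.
3-point moving average kernel = [1, 1, 1]. Apply in 'valid' mode (full window coverage): avg[0] = (7 + 17 + 13) / 3 = 12.33; avg[1] = (17 + 13 + 10) / 3 = 13.33; avg[2] = (13 + 10 + 7) / 3 = 10.0; avg[3] = (10 + 7 + 18) / 3 = 11.67. Smoothed values: [12.33, 13.33, 10.0, 11.67]

[12.33, 13.33, 10.0, 11.67]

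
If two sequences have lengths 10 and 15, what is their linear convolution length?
Linear/full convolution length: m + n - 1 = 10 + 15 - 1 = 24

24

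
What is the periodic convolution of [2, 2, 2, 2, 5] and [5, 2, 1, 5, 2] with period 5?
Use y[k] = Σ_j x[j]·h[(k-j) mod 5]. y[0] = 2×5 + 2×2 + 2×5 + 2×1 + 5×2 = 36; y[1] = 2×2 + 2×5 + 2×2 + 2×5 + 5×1 = 33; y[2] = 2×1 + 2×2 + 2×5 + 2×2 + 5×5 = 45; y[3] = 2×5 + 2×1 + 2×2 + 2×5 + 5×2 = 36; y[4] = 2×2 + 2×5 + 2×1 + 2×2 + 5×5 = 45. Result: [36, 33, 45, 36, 45]

[36, 33, 45, 36, 45]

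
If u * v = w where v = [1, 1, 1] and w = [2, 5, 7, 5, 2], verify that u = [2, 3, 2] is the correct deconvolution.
Forward-compute [2, 3, 2] * [1, 1, 1]: w[0] = 2×1 = 2; w[1] = 2×1 + 3×1 = 5; w[2] = 2×1 + 3×1 + 2×1 = 7; w[3] = 3×1 + 2×1 = 5; w[4] = 2×1 = 2 → [2, 5, 7, 5, 2]. Matches given w = [2, 5, 7, 5, 2], so verified.

Verified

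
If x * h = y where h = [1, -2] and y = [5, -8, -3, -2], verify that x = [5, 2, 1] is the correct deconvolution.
Forward-compute [5, 2, 1] * [1, -2]: y[0] = 5×1 = 5; y[1] = 5×-2 + 2×1 = -8; y[2] = 2×-2 + 1×1 = -3; y[3] = 1×-2 = -2 → [5, -8, -3, -2]. Matches given y = [5, -8, -3, -2], so verified.

Verified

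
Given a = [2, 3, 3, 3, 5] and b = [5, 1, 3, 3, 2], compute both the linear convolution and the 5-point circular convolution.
Linear: y_lin[0] = 2×5 = 10; y_lin[1] = 2×1 + 3×5 = 17; y_lin[2] = 2×3 + 3×1 + 3×5 = 24; y_lin[3] = 2×3 + 3×3 + 3×1 + 3×5 = 33; y_lin[4] = 2×2 + 3×3 + 3×3 + 3×1 + 5×5 = 50; y_lin[5] = 3×2 + 3×3 + 3×3 + 5×1 = 29; y_lin[6] = 3×2 + 3×3 + 5×3 = 30; y_lin[7] = 3×2 + 5×3 = 21; y_lin[8] = 5×2 = 10 → [10, 17, 24, 33, 50, 29, 30, 21, 10]. Circular (length 5): y[0] = 2×5 + 3×2 + 3×3 + 3×3 + 5×1 = 39; y[1] = 2×1 + 3×5 + 3×2 + 3×3 + 5×3 = 47; y[2] = 2×3 + 3×1 + 3×5 + 3×2 + 5×3 = 45; y[3] = 2×3 + 3×3 + 3×1 + 3×5 + 5×2 = 43; y[4] = 2×2 + 3×3 + 3×3 + 3×1 + 5×5 = 50 → [39, 47, 45, 43, 50]

Linear: [10, 17, 24, 33, 50, 29, 30, 21, 10], Circular: [39, 47, 45, 43, 50]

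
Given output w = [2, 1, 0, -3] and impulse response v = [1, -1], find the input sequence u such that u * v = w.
Deconvolve w=[2, 1, 0, -3] by v=[1, -1]. Since v[0]=1, solve forward: u[0] = w[0] / 1 = 2; u[1] = (w[1] - 2×-1) / 1 = 3; u[2] = (w[2] - 3×-1) / 1 = 3. So u = [2, 3, 3]. Check by forward convolution: w[0] = 2×1 = 2; w[1] = 2×-1 + 3×1 = 1; w[2] = 3×-1 + 3×1 = 0; w[3] = 3×-1 = -3

[2, 3, 3]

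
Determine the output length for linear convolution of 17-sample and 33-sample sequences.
Linear/full convolution length: m + n - 1 = 17 + 33 - 1 = 49

49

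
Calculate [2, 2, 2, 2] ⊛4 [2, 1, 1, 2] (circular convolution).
Use y[k] = Σ_j u[j]·v[(k-j) mod 4]. y[0] = 2×2 + 2×2 + 2×1 + 2×1 = 12; y[1] = 2×1 + 2×2 + 2×2 + 2×1 = 12; y[2] = 2×1 + 2×1 + 2×2 + 2×2 = 12; y[3] = 2×2 + 2×1 + 2×1 + 2×2 = 12. Result: [12, 12, 12, 12]

[12, 12, 12, 12]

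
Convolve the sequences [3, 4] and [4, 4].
y[0] = 3×4 = 12; y[1] = 3×4 + 4×4 = 28; y[2] = 4×4 = 16

[12, 28, 16]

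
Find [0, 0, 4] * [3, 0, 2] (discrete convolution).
y[0] = 0×3 = 0; y[1] = 0×0 + 0×3 = 0; y[2] = 0×2 + 0×0 + 4×3 = 12; y[3] = 0×2 + 4×0 = 0; y[4] = 4×2 = 8

[0, 0, 12, 0, 8]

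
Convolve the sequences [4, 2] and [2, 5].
y[0] = 4×2 = 8; y[1] = 4×5 + 2×2 = 24; y[2] = 2×5 = 10

[8, 24, 10]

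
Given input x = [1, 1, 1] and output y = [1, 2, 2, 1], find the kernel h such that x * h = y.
Output length 4 = len(x) + len(h) - 1 ⇒ len(h) = 2. Solve h forward using h[k] = (y[k] - Σ_{i≥1} x[i]·h[k-i]) / x[0]: h[0] = y[0] / x[0] = 1 / 1 = 1; h[1] = (y[1] - 1×1) / x[0] = (2 - 1×1) / 1 = 1. So h = [1, 1]. Forward-check [1, 1, 1] * [1, 1]: y[0] = 1×1 = 1; y[1] = 1×1 + 1×1 = 2; y[2] = 1×1 + 1×1 = 2; y[3] = 1×1 = 1 → [1, 2, 2, 1] ✓

[1, 1]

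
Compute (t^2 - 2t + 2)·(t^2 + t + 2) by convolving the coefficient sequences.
Ascending coefficients: a = [2, -2, 1], b = [2, 1, 1]. c[0] = 2×2 = 4; c[1] = 2×1 + -2×2 = -2; c[2] = 2×1 + -2×1 + 1×2 = 2; c[3] = -2×1 + 1×1 = -1; c[4] = 1×1 = 1. Result coefficients: [4, -2, 2, -1, 1] → t^4 - t^3 + 2t^2 - 2t + 4

t^4 - t^3 + 2t^2 - 2t + 4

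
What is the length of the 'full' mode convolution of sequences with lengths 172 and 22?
Linear/full convolution length: m + n - 1 = 172 + 22 - 1 = 193

193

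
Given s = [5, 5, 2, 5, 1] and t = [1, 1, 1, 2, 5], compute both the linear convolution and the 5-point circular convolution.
Linear: y_lin[0] = 5×1 = 5; y_lin[1] = 5×1 + 5×1 = 10; y_lin[2] = 5×1 + 5×1 + 2×1 = 12; y_lin[3] = 5×2 + 5×1 + 2×1 + 5×1 = 22; y_lin[4] = 5×5 + 5×2 + 2×1 + 5×1 + 1×1 = 43; y_lin[5] = 5×5 + 2×2 + 5×1 + 1×1 = 35; y_lin[6] = 2×5 + 5×2 + 1×1 = 21; y_lin[7] = 5×5 + 1×2 = 27; y_lin[8] = 1×5 = 5 → [5, 10, 12, 22, 43, 35, 21, 27, 5]. Circular (length 5): y[0] = 5×1 + 5×5 + 2×2 + 5×1 + 1×1 = 40; y[1] = 5×1 + 5×1 + 2×5 + 5×2 + 1×1 = 31; y[2] = 5×1 + 5×1 + 2×1 + 5×5 + 1×2 = 39; y[3] = 5×2 + 5×1 + 2×1 + 5×1 + 1×5 = 27; y[4] = 5×5 + 5×2 + 2×1 + 5×1 + 1×1 = 43 → [40, 31, 39, 27, 43]

Linear: [5, 10, 12, 22, 43, 35, 21, 27, 5], Circular: [40, 31, 39, 27, 43]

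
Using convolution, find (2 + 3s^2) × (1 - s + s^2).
Ascending coefficients: a = [2, 0, 3], b = [1, -1, 1]. c[0] = 2×1 = 2; c[1] = 2×-1 + 0×1 = -2; c[2] = 2×1 + 0×-1 + 3×1 = 5; c[3] = 0×1 + 3×-1 = -3; c[4] = 3×1 = 3. Result coefficients: [2, -2, 5, -3, 3] → 2 - 2s + 5s^2 - 3s^3 + 3s^4

2 - 2s + 5s^2 - 3s^3 + 3s^4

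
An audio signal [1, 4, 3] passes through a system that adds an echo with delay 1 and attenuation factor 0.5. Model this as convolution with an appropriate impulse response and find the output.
Direct-path + delayed-attenuated-path model → impulse response h = [1, 0.5] (1 at lag 0, 0.5 at lag 1). Output y[n] = x[n] + 0.5·x[n - 1] (with x[n] = 0 outside 0..2): y[0] = 1 + 0.5×0 = 1; y[1] = 4 + 0.5×1 = 4.5; y[2] = 3 + 0.5×4 = 5.0; y[3] = 0 + 0.5×3 = 1.5. So y = [1, 4.5, 5.0, 1.5]

[1, 4.5, 5.0, 1.5]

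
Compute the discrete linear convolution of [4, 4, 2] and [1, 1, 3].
y[0] = 4×1 = 4; y[1] = 4×1 + 4×1 = 8; y[2] = 4×3 + 4×1 + 2×1 = 18; y[3] = 4×3 + 2×1 = 14; y[4] = 2×3 = 6

[4, 8, 18, 14, 6]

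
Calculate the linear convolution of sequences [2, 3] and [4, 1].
y[0] = 2×4 = 8; y[1] = 2×1 + 3×4 = 14; y[2] = 3×1 = 3

[8, 14, 3]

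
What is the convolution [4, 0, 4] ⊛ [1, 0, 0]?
y[0] = 4×1 = 4; y[1] = 4×0 + 0×1 = 0; y[2] = 4×0 + 0×0 + 4×1 = 4; y[3] = 0×0 + 4×0 = 0; y[4] = 4×0 = 0

[4, 0, 4, 0, 0]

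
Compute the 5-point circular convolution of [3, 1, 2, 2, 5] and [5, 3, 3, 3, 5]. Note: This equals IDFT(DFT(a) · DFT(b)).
Either evaluate y[k] = Σ_j a[j]·b[(k-j) mod 5] directly, or use IDFT(DFT(a) · DFT(b)). y[0] = 3×5 + 1×5 + 2×3 + 2×3 + 5×3 = 47; y[1] = 3×3 + 1×5 + 2×5 + 2×3 + 5×3 = 45; y[2] = 3×3 + 1×3 + 2×5 + 2×5 + 5×3 = 47; y[3] = 3×3 + 1×3 + 2×3 + 2×5 + 5×5 = 53; y[4] = 3×5 + 1×3 + 2×3 + 2×3 + 5×5 = 55. Result: [47, 45, 47, 53, 55]

[47, 45, 47, 53, 55]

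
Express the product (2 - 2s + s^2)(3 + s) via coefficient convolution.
Ascending coefficients: a = [2, -2, 1], b = [3, 1]. c[0] = 2×3 = 6; c[1] = 2×1 + -2×3 = -4; c[2] = -2×1 + 1×3 = 1; c[3] = 1×1 = 1. Result coefficients: [6, -4, 1, 1] → 6 - 4s + s^2 + s^3

6 - 4s + s^2 + s^3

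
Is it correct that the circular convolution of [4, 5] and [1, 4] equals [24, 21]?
Recompute circular convolution of [4, 5] and [1, 4]: y[0] = 4×1 + 5×4 = 24; y[1] = 4×4 + 5×1 = 21 → [24, 21]. Given [24, 21] matches, so answer: Yes

Yes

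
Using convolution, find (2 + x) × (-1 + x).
Ascending coefficients: a = [2, 1], b = [-1, 1]. c[0] = 2×-1 = -2; c[1] = 2×1 + 1×-1 = 1; c[2] = 1×1 = 1. Result coefficients: [-2, 1, 1] → -2 + x + x^2

-2 + x + x^2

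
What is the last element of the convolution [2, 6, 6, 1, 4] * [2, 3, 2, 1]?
Use y[k] = Σ_i a[i]·b[k-i] at k=7. y[7] = 4×1 = 4

4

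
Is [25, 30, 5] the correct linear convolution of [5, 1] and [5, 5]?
Recompute linear convolution of [5, 1] and [5, 5]: y[0] = 5×5 = 25; y[1] = 5×5 + 1×5 = 30; y[2] = 1×5 = 5 → [25, 30, 5]. Given [25, 30, 5] matches, so answer: Yes

Yes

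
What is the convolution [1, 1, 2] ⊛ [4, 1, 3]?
y[0] = 1×4 = 4; y[1] = 1×1 + 1×4 = 5; y[2] = 1×3 + 1×1 + 2×4 = 12; y[3] = 1×3 + 2×1 = 5; y[4] = 2×3 = 6

[4, 5, 12, 5, 6]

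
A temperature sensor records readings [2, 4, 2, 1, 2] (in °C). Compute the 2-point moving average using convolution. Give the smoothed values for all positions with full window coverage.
2-point moving average kernel = [1, 1]. Apply in 'valid' mode (full window coverage): avg[0] = (2 + 4) / 2 = 3.0; avg[1] = (4 + 2) / 2 = 3.0; avg[2] = (2 + 1) / 2 = 1.5; avg[3] = (1 + 2) / 2 = 1.5. Smoothed values: [3.0, 3.0, 1.5, 1.5]

[3.0, 3.0, 1.5, 1.5]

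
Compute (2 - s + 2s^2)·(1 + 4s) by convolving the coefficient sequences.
Ascending coefficients: a = [2, -1, 2], b = [1, 4]. c[0] = 2×1 = 2; c[1] = 2×4 + -1×1 = 7; c[2] = -1×4 + 2×1 = -2; c[3] = 2×4 = 8. Result coefficients: [2, 7, -2, 8] → 2 + 7s - 2s^2 + 8s^3

2 + 7s - 2s^2 + 8s^3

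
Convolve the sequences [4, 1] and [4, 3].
y[0] = 4×4 = 16; y[1] = 4×3 + 1×4 = 16; y[2] = 1×3 = 3

[16, 16, 3]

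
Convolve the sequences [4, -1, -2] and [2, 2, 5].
y[0] = 4×2 = 8; y[1] = 4×2 + -1×2 = 6; y[2] = 4×5 + -1×2 + -2×2 = 14; y[3] = -1×5 + -2×2 = -9; y[4] = -2×5 = -10

[8, 6, 14, -9, -10]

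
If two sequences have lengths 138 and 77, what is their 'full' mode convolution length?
Linear/full convolution length: m + n - 1 = 138 + 77 - 1 = 214

214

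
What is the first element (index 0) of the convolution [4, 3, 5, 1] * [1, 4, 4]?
Use y[k] = Σ_i a[i]·b[k-i] at k=0. y[0] = 4×1 = 4

4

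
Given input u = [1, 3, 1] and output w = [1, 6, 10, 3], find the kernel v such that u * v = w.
Output length 4 = len(u) + len(v) - 1 ⇒ len(v) = 2. Solve v forward using v[k] = (w[k] - Σ_{i≥1} u[i]·v[k-i]) / u[0]: v[0] = w[0] / u[0] = 1 / 1 = 1; v[1] = (w[1] - 3×1) / u[0] = (6 - 3×1) / 1 = 3. So v = [1, 3]. Forward-check [1, 3, 1] * [1, 3]: w[0] = 1×1 = 1; w[1] = 1×3 + 3×1 = 6; w[2] = 3×3 + 1×1 = 10; w[3] = 1×3 = 3 → [1, 6, 10, 3] ✓

[1, 3]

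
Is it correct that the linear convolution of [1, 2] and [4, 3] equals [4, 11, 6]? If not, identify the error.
Recompute linear convolution of [1, 2] and [4, 3]: y[0] = 1×4 = 4; y[1] = 1×3 + 2×4 = 11; y[2] = 2×3 = 6 → [4, 11, 6]. Given [4, 11, 6] matches, so answer: Yes

Yes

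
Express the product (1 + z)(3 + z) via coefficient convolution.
Ascending coefficients: a = [1, 1], b = [3, 1]. c[0] = 1×3 = 3; c[1] = 1×1 + 1×3 = 4; c[2] = 1×1 = 1. Result coefficients: [3, 4, 1] → 3 + 4z + z^2

3 + 4z + z^2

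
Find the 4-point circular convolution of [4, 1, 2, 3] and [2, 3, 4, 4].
Use y[k] = Σ_j u[j]·v[(k-j) mod 4]. y[0] = 4×2 + 1×4 + 2×4 + 3×3 = 29; y[1] = 4×3 + 1×2 + 2×4 + 3×4 = 34; y[2] = 4×4 + 1×3 + 2×2 + 3×4 = 35; y[3] = 4×4 + 1×4 + 2×3 + 3×2 = 32. Result: [29, 34, 35, 32]

[29, 34, 35, 32]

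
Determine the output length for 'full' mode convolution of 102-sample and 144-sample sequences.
Linear/full convolution length: m + n - 1 = 102 + 144 - 1 = 245

245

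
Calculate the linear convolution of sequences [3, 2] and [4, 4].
y[0] = 3×4 = 12; y[1] = 3×4 + 2×4 = 20; y[2] = 2×4 = 8

[12, 20, 8]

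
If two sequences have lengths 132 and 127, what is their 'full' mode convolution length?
Linear/full convolution length: m + n - 1 = 132 + 127 - 1 = 258

258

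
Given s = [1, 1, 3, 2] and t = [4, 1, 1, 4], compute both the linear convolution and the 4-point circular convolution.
Linear: y_lin[0] = 1×4 = 4; y_lin[1] = 1×1 + 1×4 = 5; y_lin[2] = 1×1 + 1×1 + 3×4 = 14; y_lin[3] = 1×4 + 1×1 + 3×1 + 2×4 = 16; y_lin[4] = 1×4 + 3×1 + 2×1 = 9; y_lin[5] = 3×4 + 2×1 = 14; y_lin[6] = 2×4 = 8 → [4, 5, 14, 16, 9, 14, 8]. Circular (length 4): y[0] = 1×4 + 1×4 + 3×1 + 2×1 = 13; y[1] = 1×1 + 1×4 + 3×4 + 2×1 = 19; y[2] = 1×1 + 1×1 + 3×4 + 2×4 = 22; y[3] = 1×4 + 1×1 + 3×1 + 2×4 = 16 → [13, 19, 22, 16]

Linear: [4, 5, 14, 16, 9, 14, 8], Circular: [13, 19, 22, 16]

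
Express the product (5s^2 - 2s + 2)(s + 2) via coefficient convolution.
Ascending coefficients: a = [2, -2, 5], b = [2, 1]. c[0] = 2×2 = 4; c[1] = 2×1 + -2×2 = -2; c[2] = -2×1 + 5×2 = 8; c[3] = 5×1 = 5. Result coefficients: [4, -2, 8, 5] → 5s^3 + 8s^2 - 2s + 4

5s^3 + 8s^2 - 2s + 4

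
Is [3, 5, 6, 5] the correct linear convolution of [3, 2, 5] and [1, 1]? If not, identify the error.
Recompute linear convolution of [3, 2, 5] and [1, 1]: y[0] = 3×1 = 3; y[1] = 3×1 + 2×1 = 5; y[2] = 2×1 + 5×1 = 7; y[3] = 5×1 = 5 → [3, 5, 7, 5]. Compare to given [3, 5, 6, 5]: they differ at index 2: given 6, correct 7, so answer: No

No. Error at index 2: given 6, correct 7.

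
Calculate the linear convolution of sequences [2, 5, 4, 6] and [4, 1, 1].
y[0] = 2×4 = 8; y[1] = 2×1 + 5×4 = 22; y[2] = 2×1 + 5×1 + 4×4 = 23; y[3] = 5×1 + 4×1 + 6×4 = 33; y[4] = 4×1 + 6×1 = 10; y[5] = 6×1 = 6

[8, 22, 23, 33, 10, 6]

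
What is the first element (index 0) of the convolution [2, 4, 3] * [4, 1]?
Use y[k] = Σ_i a[i]·b[k-i] at k=0. y[0] = 2×4 = 8

8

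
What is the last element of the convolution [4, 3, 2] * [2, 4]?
Use y[k] = Σ_i a[i]·b[k-i] at k=3. y[3] = 2×4 = 8

8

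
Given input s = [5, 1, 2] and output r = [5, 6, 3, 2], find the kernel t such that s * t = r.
Output length 4 = len(s) + len(t) - 1 ⇒ len(t) = 2. Solve t forward using t[k] = (r[k] - Σ_{i≥1} s[i]·t[k-i]) / s[0]: t[0] = r[0] / s[0] = 5 / 5 = 1; t[1] = (r[1] - 1×1) / s[0] = (6 - 1×1) / 5 = 1. So t = [1, 1]. Forward-check [5, 1, 2] * [1, 1]: r[0] = 5×1 = 5; r[1] = 5×1 + 1×1 = 6; r[2] = 1×1 + 2×1 = 3; r[3] = 2×1 = 2 → [5, 6, 3, 2] ✓

[1, 1]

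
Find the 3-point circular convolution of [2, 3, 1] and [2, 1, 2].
Use y[k] = Σ_j a[j]·b[(k-j) mod 3]. y[0] = 2×2 + 3×2 + 1×1 = 11; y[1] = 2×1 + 3×2 + 1×2 = 10; y[2] = 2×2 + 3×1 + 1×2 = 9. Result: [11, 10, 9]

[11, 10, 9]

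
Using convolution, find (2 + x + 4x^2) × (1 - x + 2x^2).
Ascending coefficients: a = [2, 1, 4], b = [1, -1, 2]. c[0] = 2×1 = 2; c[1] = 2×-1 + 1×1 = -1; c[2] = 2×2 + 1×-1 + 4×1 = 7; c[3] = 1×2 + 4×-1 = -2; c[4] = 4×2 = 8. Result coefficients: [2, -1, 7, -2, 8] → 2 - x + 7x^2 - 2x^3 + 8x^4

2 - x + 7x^2 - 2x^3 + 8x^4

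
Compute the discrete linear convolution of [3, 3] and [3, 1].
y[0] = 3×3 = 9; y[1] = 3×1 + 3×3 = 12; y[2] = 3×1 = 3

[9, 12, 3]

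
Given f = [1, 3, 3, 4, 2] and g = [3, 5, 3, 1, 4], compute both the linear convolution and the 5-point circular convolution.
Linear: y_lin[0] = 1×3 = 3; y_lin[1] = 1×5 + 3×3 = 14; y_lin[2] = 1×3 + 3×5 + 3×3 = 27; y_lin[3] = 1×1 + 3×3 + 3×5 + 4×3 = 37; y_lin[4] = 1×4 + 3×1 + 3×3 + 4×5 + 2×3 = 42; y_lin[5] = 3×4 + 3×1 + 4×3 + 2×5 = 37; y_lin[6] = 3×4 + 4×1 + 2×3 = 22; y_lin[7] = 4×4 + 2×1 = 18; y_lin[8] = 2×4 = 8 → [3, 14, 27, 37, 42, 37, 22, 18, 8]. Circular (length 5): y[0] = 1×3 + 3×4 + 3×1 + 4×3 + 2×5 = 40; y[1] = 1×5 + 3×3 + 3×4 + 4×1 + 2×3 = 36; y[2] = 1×3 + 3×5 + 3×3 + 4×4 + 2×1 = 45; y[3] = 1×1 + 3×3 + 3×5 + 4×3 + 2×4 = 45; y[4] = 1×4 + 3×1 + 3×3 + 4×5 + 2×3 = 42 → [40, 36, 45, 45, 42]

Linear: [3, 14, 27, 37, 42, 37, 22, 18, 8], Circular: [40, 36, 45, 45, 42]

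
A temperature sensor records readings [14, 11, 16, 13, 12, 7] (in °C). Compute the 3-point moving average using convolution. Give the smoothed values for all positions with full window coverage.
3-point moving average kernel = [1, 1, 1]. Apply in 'valid' mode (full window coverage): avg[0] = (14 + 11 + 16) / 3 = 13.67; avg[1] = (11 + 16 + 13) / 3 = 13.33; avg[2] = (16 + 13 + 12) / 3 = 13.67; avg[3] = (13 + 12 + 7) / 3 = 10.67. Smoothed values: [13.67, 13.33, 13.67, 10.67]

[13.67, 13.33, 13.67, 10.67]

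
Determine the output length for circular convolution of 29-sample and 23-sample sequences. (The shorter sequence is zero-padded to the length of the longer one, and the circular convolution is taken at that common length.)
Circular convolution (zero-padding the shorter input) has length max(m, n) = max(29, 23) = 29

29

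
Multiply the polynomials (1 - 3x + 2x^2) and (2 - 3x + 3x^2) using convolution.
Ascending coefficients: a = [1, -3, 2], b = [2, -3, 3]. c[0] = 1×2 = 2; c[1] = 1×-3 + -3×2 = -9; c[2] = 1×3 + -3×-3 + 2×2 = 16; c[3] = -3×3 + 2×-3 = -15; c[4] = 2×3 = 6. Result coefficients: [2, -9, 16, -15, 6] → 2 - 9x + 16x^2 - 15x^3 + 6x^4

2 - 9x + 16x^2 - 15x^3 + 6x^4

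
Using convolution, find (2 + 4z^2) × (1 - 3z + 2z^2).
Ascending coefficients: a = [2, 0, 4], b = [1, -3, 2]. c[0] = 2×1 = 2; c[1] = 2×-3 + 0×1 = -6; c[2] = 2×2 + 0×-3 + 4×1 = 8; c[3] = 0×2 + 4×-3 = -12; c[4] = 4×2 = 8. Result coefficients: [2, -6, 8, -12, 8] → 2 - 6z + 8z^2 - 12z^3 + 8z^4

2 - 6z + 8z^2 - 12z^3 + 8z^4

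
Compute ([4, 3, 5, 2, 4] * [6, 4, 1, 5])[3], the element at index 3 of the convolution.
Use y[k] = Σ_i a[i]·b[k-i] at k=3. y[3] = 4×5 + 3×1 + 5×4 + 2×6 = 55

55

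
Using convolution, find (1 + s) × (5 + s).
Ascending coefficients: a = [1, 1], b = [5, 1]. c[0] = 1×5 = 5; c[1] = 1×1 + 1×5 = 6; c[2] = 1×1 = 1. Result coefficients: [5, 6, 1] → 5 + 6s + s^2

5 + 6s + s^2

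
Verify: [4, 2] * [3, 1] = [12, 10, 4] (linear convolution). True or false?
Recompute linear convolution of [4, 2] and [3, 1]: y[0] = 4×3 = 12; y[1] = 4×1 + 2×3 = 10; y[2] = 2×1 = 2 → [12, 10, 2]. Compare to given [12, 10, 4]: they differ at index 2: given 4, correct 2, so answer: No

No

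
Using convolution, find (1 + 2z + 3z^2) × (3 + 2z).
Ascending coefficients: a = [1, 2, 3], b = [3, 2]. c[0] = 1×3 = 3; c[1] = 1×2 + 2×3 = 8; c[2] = 2×2 + 3×3 = 13; c[3] = 3×2 = 6. Result coefficients: [3, 8, 13, 6] → 3 + 8z + 13z^2 + 6z^3

3 + 8z + 13z^2 + 6z^3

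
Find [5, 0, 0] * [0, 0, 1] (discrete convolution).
y[0] = 5×0 = 0; y[1] = 5×0 + 0×0 = 0; y[2] = 5×1 + 0×0 + 0×0 = 5; y[3] = 0×1 + 0×0 = 0; y[4] = 0×1 = 0

[0, 0, 5, 0, 0]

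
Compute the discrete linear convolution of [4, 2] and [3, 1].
y[0] = 4×3 = 12; y[1] = 4×1 + 2×3 = 10; y[2] = 2×1 = 2

[12, 10, 2]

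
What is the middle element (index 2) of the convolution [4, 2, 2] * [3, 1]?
Use y[k] = Σ_i a[i]·b[k-i] at k=2. y[2] = 2×1 + 2×3 = 8

8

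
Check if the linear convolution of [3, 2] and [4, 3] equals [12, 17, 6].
Recompute linear convolution of [3, 2] and [4, 3]: y[0] = 3×4 = 12; y[1] = 3×3 + 2×4 = 17; y[2] = 2×3 = 6 → [12, 17, 6]. Given [12, 17, 6] matches, so answer: Yes

Yes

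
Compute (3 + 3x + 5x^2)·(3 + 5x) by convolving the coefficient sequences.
Ascending coefficients: a = [3, 3, 5], b = [3, 5]. c[0] = 3×3 = 9; c[1] = 3×5 + 3×3 = 24; c[2] = 3×5 + 5×3 = 30; c[3] = 5×5 = 25. Result coefficients: [9, 24, 30, 25] → 9 + 24x + 30x^2 + 25x^3

9 + 24x + 30x^2 + 25x^3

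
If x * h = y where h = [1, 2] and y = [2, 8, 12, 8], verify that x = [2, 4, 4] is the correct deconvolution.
Forward-compute [2, 4, 4] * [1, 2]: y[0] = 2×1 = 2; y[1] = 2×2 + 4×1 = 8; y[2] = 4×2 + 4×1 = 12; y[3] = 4×2 = 8 → [2, 8, 12, 8]. Matches given y = [2, 8, 12, 8], so verified.

Verified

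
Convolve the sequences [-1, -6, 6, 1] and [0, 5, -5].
y[0] = -1×0 = 0; y[1] = -1×5 + -6×0 = -5; y[2] = -1×-5 + -6×5 + 6×0 = -25; y[3] = -6×-5 + 6×5 + 1×0 = 60; y[4] = 6×-5 + 1×5 = -25; y[5] = 1×-5 = -5

[0, -5, -25, 60, -25, -5]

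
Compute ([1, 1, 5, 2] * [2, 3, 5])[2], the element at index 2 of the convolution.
Use y[k] = Σ_i a[i]·b[k-i] at k=2. y[2] = 1×5 + 1×3 + 5×2 = 18

18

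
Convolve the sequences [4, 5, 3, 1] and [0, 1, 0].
y[0] = 4×0 = 0; y[1] = 4×1 + 5×0 = 4; y[2] = 4×0 + 5×1 + 3×0 = 5; y[3] = 5×0 + 3×1 + 1×0 = 3; y[4] = 3×0 + 1×1 = 1; y[5] = 1×0 = 0

[0, 4, 5, 3, 1, 0]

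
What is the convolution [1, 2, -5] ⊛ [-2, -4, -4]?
y[0] = 1×-2 = -2; y[1] = 1×-4 + 2×-2 = -8; y[2] = 1×-4 + 2×-4 + -5×-2 = -2; y[3] = 2×-4 + -5×-4 = 12; y[4] = -5×-4 = 20

[-2, -8, -2, 12, 20]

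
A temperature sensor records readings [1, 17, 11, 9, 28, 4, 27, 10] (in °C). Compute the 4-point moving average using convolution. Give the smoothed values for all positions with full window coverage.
4-point moving average kernel = [1, 1, 1, 1]. Apply in 'valid' mode (full window coverage): avg[0] = (1 + 17 + 11 + 9) / 4 = 9.5; avg[1] = (17 + 11 + 9 + 28) / 4 = 16.25; avg[2] = (11 + 9 + 28 + 4) / 4 = 13.0; avg[3] = (9 + 28 + 4 + 27) / 4 = 17.0; avg[4] = (28 + 4 + 27 + 10) / 4 = 17.25. Smoothed values: [9.5, 16.25, 13.0, 17.0, 17.25]

[9.5, 16.25, 13.0, 17.0, 17.25]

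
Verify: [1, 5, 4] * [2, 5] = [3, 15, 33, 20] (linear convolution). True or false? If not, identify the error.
Recompute linear convolution of [1, 5, 4] and [2, 5]: y[0] = 1×2 = 2; y[1] = 1×5 + 5×2 = 15; y[2] = 5×5 + 4×2 = 33; y[3] = 4×5 = 20 → [2, 15, 33, 20]. Compare to given [3, 15, 33, 20]: they differ at index 0: given 3, correct 2, so answer: No

No. Error at index 0: given 3, correct 2.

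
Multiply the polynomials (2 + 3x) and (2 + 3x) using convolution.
Ascending coefficients: a = [2, 3], b = [2, 3]. c[0] = 2×2 = 4; c[1] = 2×3 + 3×2 = 12; c[2] = 3×3 = 9. Result coefficients: [4, 12, 9] → 4 + 12x + 9x^2

4 + 12x + 9x^2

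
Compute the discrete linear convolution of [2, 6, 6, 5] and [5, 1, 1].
y[0] = 2×5 = 10; y[1] = 2×1 + 6×5 = 32; y[2] = 2×1 + 6×1 + 6×5 = 38; y[3] = 6×1 + 6×1 + 5×5 = 37; y[4] = 6×1 + 5×1 = 11; y[5] = 5×1 = 5

[10, 32, 38, 37, 11, 5]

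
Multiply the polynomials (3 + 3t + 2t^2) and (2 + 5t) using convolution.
Ascending coefficients: a = [3, 3, 2], b = [2, 5]. c[0] = 3×2 = 6; c[1] = 3×5 + 3×2 = 21; c[2] = 3×5 + 2×2 = 19; c[3] = 2×5 = 10. Result coefficients: [6, 21, 19, 10] → 6 + 21t + 19t^2 + 10t^3

6 + 21t + 19t^2 + 10t^3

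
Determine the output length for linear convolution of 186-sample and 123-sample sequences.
Linear/full convolution length: m + n - 1 = 186 + 123 - 1 = 308

308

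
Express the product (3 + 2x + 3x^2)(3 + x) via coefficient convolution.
Ascending coefficients: a = [3, 2, 3], b = [3, 1]. c[0] = 3×3 = 9; c[1] = 3×1 + 2×3 = 9; c[2] = 2×1 + 3×3 = 11; c[3] = 3×1 = 3. Result coefficients: [9, 9, 11, 3] → 9 + 9x + 11x^2 + 3x^3

9 + 9x + 11x^2 + 3x^3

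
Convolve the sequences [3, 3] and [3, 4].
y[0] = 3×3 = 9; y[1] = 3×4 + 3×3 = 21; y[2] = 3×4 = 12

[9, 21, 12]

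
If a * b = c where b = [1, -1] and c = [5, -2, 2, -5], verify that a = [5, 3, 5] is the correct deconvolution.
Forward-compute [5, 3, 5] * [1, -1]: c[0] = 5×1 = 5; c[1] = 5×-1 + 3×1 = -2; c[2] = 3×-1 + 5×1 = 2; c[3] = 5×-1 = -5 → [5, -2, 2, -5]. Matches given c = [5, -2, 2, -5], so verified.

Verified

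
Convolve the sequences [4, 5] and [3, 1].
y[0] = 4×3 = 12; y[1] = 4×1 + 5×3 = 19; y[2] = 5×1 = 5

[12, 19, 5]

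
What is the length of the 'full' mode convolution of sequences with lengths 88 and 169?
Linear/full convolution length: m + n - 1 = 88 + 169 - 1 = 256

256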